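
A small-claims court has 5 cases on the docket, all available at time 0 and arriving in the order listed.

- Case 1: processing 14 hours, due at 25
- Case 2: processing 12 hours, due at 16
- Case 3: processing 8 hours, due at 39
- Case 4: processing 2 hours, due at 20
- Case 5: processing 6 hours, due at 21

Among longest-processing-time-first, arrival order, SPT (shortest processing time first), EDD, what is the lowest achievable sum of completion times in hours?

LPT (decreasing processing time): Case 1 Case 2 Case 3 Case 5 Case 4.
Case 1: 0→14
Case 2: 14→26
Case 3: 26→34
Case 5: 34→40
Case 4: 40→42
Sum = 14+26+34+40+42 = 156.
FIFO (arrival order): Case 1 Case 2 Case 3 Case 4 Case 5.
Case 1: 0→14
Case 2: 14→26
Case 3: 26→34
Case 4: 34→36
Case 5: 36→42
Sum = 14+26+34+36+42 = 152.
SPT (increasing processing time): Case 4 Case 5 Case 3 Case 2 Case 1.
Case 4: 0→2
Case 5: 2→8
Case 3: 8→16
Case 2: 16→28
Case 1: 28→42
Sum = 2+8+16+28+42 = 96.
EDD (increasing due date): Case 2 Case 4 Case 5 Case 1 Case 3.
Case 2: 0→12
Case 4: 12→14
Case 5: 14→20
Case 1: 20→34
Case 3: 34→42
Sum = 12+14+20+34+42 = 122.
LPT 156, FIFO 152, SPT 96, EDD 122 → minimum 96.

96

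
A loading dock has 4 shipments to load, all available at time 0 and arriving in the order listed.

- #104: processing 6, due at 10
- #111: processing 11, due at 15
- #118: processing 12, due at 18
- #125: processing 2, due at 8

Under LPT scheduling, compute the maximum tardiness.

23

LPT (decreasing processing time): #118 #111 #104 #125.
#118: 0→12, due 18, tardiness 0
#111: 12→23, due 15, tardiness 8
#104: 23→29, due 10, tardiness 19
#125: 29→31, due 8, tardiness 23
Maximum = 23.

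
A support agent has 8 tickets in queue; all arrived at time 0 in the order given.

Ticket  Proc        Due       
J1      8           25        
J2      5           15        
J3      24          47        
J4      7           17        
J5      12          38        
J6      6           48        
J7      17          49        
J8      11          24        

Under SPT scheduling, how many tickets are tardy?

SPT (increasing processing time): J2 J6 J4 J1 J8 J5 J7 J3.
J2: 0→5, due 15, tardiness 0
J6: 5→11, due 48, tardiness 0
J4: 11→18, due 17, tardiness 1
J1: 18→26, due 25, tardiness 1
J8: 26→37, due 24, tardiness 13
J5: 37→49, due 38, tardiness 11
J7: 49→66, due 49, tardiness 17
J3: 66→90, due 47, tardiness 43
Late tickets: 6.

6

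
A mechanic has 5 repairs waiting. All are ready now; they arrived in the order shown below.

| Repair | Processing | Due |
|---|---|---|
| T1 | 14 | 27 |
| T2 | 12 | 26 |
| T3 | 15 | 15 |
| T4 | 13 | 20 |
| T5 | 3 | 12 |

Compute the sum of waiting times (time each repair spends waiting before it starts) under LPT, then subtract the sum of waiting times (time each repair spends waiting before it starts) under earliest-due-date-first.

LPT (decreasing processing time): T3 T1 T4 T2 T5.
T3: waits 0, runs 0→15
T1: waits 15, runs 15→29
T4: waits 29, runs 29→42
T2: waits 42, runs 42→54
T5: waits 54, runs 54→57
Sum = 0+15+29+42+54 = 140.
EDD (increasing due date): T5 T3 T4 T2 T1.
T5: waits 0, runs 0→3
T3: waits 3, runs 3→18
T4: waits 18, runs 18→31
T2: waits 31, runs 31→43
T1: waits 43, runs 43→57
Sum = 0+3+18+31+43 = 95.
Difference = 140 − 95 = 45.

45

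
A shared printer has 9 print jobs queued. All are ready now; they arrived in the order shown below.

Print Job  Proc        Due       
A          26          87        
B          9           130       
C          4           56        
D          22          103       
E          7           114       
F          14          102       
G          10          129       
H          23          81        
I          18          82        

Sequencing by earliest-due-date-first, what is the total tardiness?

EDD (increasing due date): C H I A F D E G B.
C: 0→4, due 56, tardiness 0
H: 4→27, due 81, tardiness 0
I: 27→45, due 82, tardiness 0
A: 45→71, due 87, tardiness 0
F: 71→85, due 102, tardiness 0
D: 85→107, due 103, tardiness 4
E: 107→114, due 114, tardiness 0
G: 114→124, due 129, tardiness 0
B: 124→133, due 130, tardiness 3
Sum = 0+0+0+0+0+4+0+0+3 = 7.

7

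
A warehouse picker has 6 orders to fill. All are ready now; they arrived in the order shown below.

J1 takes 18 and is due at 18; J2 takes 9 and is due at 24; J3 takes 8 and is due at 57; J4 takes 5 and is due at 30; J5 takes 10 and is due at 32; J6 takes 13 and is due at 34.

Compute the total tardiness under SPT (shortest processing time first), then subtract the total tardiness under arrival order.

SPT (increasing processing time): J4 J3 J2 J5 J6 J1.
J4: 0→5, due 30, tardiness 0
J3: 5→13, due 57, tardiness 0
J2: 13→22, due 24, tardiness 0
J5: 22→32, due 32, tardiness 0
J6: 32→45, due 34, tardiness 11
J1: 45→63, due 18, tardiness 45
Sum = 0+0+0+0+11+45 = 56.
FIFO (arrival order): J1 J2 J3 J4 J5 J6.
J1: 0→18, due 18, tardiness 0
J2: 18→27, due 24, tardiness 3
J3: 27→35, due 57, tardiness 0
J4: 35→40, due 30, tardiness 10
J5: 40→50, due 32, tardiness 18
J6: 50→63, due 34, tardiness 29
Sum = 0+3+0+10+18+29 = 60.
Difference = 56 − 60 = -4.

-4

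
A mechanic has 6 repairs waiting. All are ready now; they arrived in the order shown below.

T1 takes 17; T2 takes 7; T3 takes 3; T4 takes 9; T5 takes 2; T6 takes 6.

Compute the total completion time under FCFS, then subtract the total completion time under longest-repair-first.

-15

FIFO (arrival order): T1 T2 T3 T4 T5 T6.
T1: 0→17
T2: 17→24
T3: 24→27
T4: 27→36
T5: 36→38
T6: 38→44
Sum = 17+24+27+36+38+44 = 186.
LPT (decreasing processing time): T1 T4 T2 T6 T3 T5.
T1: 0→17
T4: 17→26
T2: 26→33
T6: 33→39
T3: 39→42
T5: 42→44
Sum = 17+26+33+39+42+44 = 201.
Difference = 186 − 201 = -15.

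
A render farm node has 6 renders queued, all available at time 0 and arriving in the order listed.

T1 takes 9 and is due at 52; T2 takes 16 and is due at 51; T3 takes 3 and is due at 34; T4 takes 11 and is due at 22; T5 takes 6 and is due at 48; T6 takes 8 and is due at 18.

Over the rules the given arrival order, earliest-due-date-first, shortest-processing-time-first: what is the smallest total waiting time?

FIFO (arrival order): T1 T2 T3 T4 T5 T6.
T1: waits 0, runs 0→9
T2: waits 9, runs 9→25
T3: waits 25, runs 25→28
T4: waits 28, runs 28→39
T5: waits 39, runs 39→45
T6: waits 45, runs 45→53
Sum = 0+9+25+28+39+45 = 146.
EDD (increasing due date): T6 T4 T3 T5 T2 T1.
T6: waits 0, runs 0→8
T4: waits 8, runs 8→19
T3: waits 19, runs 19→22
T5: waits 22, runs 22→28
T2: waits 28, runs 28→44
T1: waits 44, runs 44→53
Sum = 0+8+19+22+28+44 = 121.
SPT (increasing processing time): T3 T5 T6 T1 T4 T2.
T3: waits 0, runs 0→3
T5: waits 3, runs 3→9
T6: waits 9, runs 9→17
T1: waits 17, runs 17→26
T4: waits 26, runs 26→37
T2: waits 37, runs 37→53
Sum = 0+3+9+17+26+37 = 92.
FIFO 146, EDD 121, SPT 92 → minimum 92.

92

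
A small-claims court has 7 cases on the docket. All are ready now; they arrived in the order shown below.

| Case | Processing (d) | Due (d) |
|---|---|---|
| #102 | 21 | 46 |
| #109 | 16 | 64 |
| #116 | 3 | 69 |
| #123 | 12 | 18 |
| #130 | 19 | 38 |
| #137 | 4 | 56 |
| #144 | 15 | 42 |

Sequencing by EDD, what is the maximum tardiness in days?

EDD (increasing due date): #123 #130 #144 #102 #137 #109 #116.
#123: 0→12, due 18, tardiness 0
#130: 12→31, due 38, tardiness 0
#144: 31→46, due 42, tardiness 4
#102: 46→67, due 46, tardiness 21
#137: 67→71, due 56, tardiness 15
#109: 71→87, due 64, tardiness 23
#116: 87→90, due 69, tardiness 21
Maximum = 23.

23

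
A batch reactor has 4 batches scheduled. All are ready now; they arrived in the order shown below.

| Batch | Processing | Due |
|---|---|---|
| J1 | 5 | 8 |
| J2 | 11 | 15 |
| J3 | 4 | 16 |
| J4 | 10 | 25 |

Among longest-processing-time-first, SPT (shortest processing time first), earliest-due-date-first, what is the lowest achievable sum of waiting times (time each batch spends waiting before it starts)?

32

LPT (decreasing processing time): J2 J4 J1 J3.
J2: waits 0, runs 0→11
J4: waits 11, runs 11→21
J1: waits 21, runs 21→26
J3: waits 26, runs 26→30
Sum = 0+11+21+26 = 58.
SPT (increasing processing time): J3 J1 J4 J2.
J3: waits 0, runs 0→4
J1: waits 4, runs 4→9
J4: waits 9, runs 9→19
J2: waits 19, runs 19→30
Sum = 0+4+9+19 = 32.
EDD (increasing due date): J1 J2 J3 J4.
J1: waits 0, runs 0→5
J2: waits 5, runs 5→16
J3: waits 16, runs 16→20
J4: waits 20, runs 20→30
Sum = 0+5+16+20 = 41.
LPT 58, SPT 32, EDD 41 → minimum 32.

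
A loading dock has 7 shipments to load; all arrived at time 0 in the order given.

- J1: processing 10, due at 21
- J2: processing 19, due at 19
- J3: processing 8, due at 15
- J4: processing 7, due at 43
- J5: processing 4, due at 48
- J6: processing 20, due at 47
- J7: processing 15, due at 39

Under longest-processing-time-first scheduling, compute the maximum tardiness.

LPT (decreasing processing time): J6 J2 J7 J1 J3 J4 J5.
J6: 0→20, due 47, tardiness 0
J2: 20→39, due 19, tardiness 20
J7: 39→54, due 39, tardiness 15
J1: 54→64, due 21, tardiness 43
J3: 64→72, due 15, tardiness 57
J4: 72→79, due 43, tardiness 36
J5: 79→83, due 48, tardiness 35
Maximum = 57.

57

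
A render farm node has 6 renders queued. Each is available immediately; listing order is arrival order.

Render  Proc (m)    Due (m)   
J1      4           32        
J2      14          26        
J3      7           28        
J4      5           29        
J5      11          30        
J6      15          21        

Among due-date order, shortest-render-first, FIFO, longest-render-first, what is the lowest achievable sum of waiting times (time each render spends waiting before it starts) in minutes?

EDD (increasing due date): J6 J2 J3 J4 J5 J1.
J6: waits 0, runs 0→15
J2: waits 15, runs 15→29
J3: waits 29, runs 29→36
J4: waits 36, runs 36→41
J5: waits 41, runs 41→52
J1: waits 52, runs 52→56
Sum = 0+15+29+36+41+52 = 173.
SPT (increasing processing time): J1 J4 J3 J5 J2 J6.
J1: waits 0, runs 0→4
J4: waits 4, runs 4→9
J3: waits 9, runs 9→16
J5: waits 16, runs 16→27
J2: waits 27, runs 27→41
J6: waits 41, runs 41→56
Sum = 0+4+9+16+27+41 = 97.
FIFO (arrival order): J1 J2 J3 J4 J5 J6.
J1: waits 0, runs 0→4
J2: waits 4, runs 4→18
J3: waits 18, runs 18→25
J4: waits 25, runs 25→30
J5: waits 30, runs 30→41
J6: waits 41, runs 41→56
Sum = 0+4+18+25+30+41 = 118.
LPT (decreasing processing time): J6 J2 J5 J3 J4 J1.
J6: waits 0, runs 0→15
J2: waits 15, runs 15→29
J5: waits 29, runs 29→40
J3: waits 40, runs 40→47
J4: waits 47, runs 47→52
J1: waits 52, runs 52→56
Sum = 0+15+29+40+47+52 = 183.
EDD 173, SPT 97, FIFO 118, LPT 183 → minimum 97.

97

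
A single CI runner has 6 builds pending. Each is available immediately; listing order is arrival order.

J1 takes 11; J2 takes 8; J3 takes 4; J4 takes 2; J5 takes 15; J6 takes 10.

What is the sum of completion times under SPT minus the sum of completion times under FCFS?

SPT (increasing processing time): J4 J3 J2 J6 J1 J5.
J4: 0→2
J3: 2→6
J2: 6→14
J6: 14→24
J1: 24→35
J5: 35→50
Sum = 2+6+14+24+35+50 = 131.
FIFO (arrival order): J1 J2 J3 J4 J5 J6.
J1: 0→11
J2: 11→19
J3: 19→23
J4: 23→25
J5: 25→40
J6: 40→50
Sum = 11+19+23+25+40+50 = 168.
Difference = 131 − 168 = -37.

-37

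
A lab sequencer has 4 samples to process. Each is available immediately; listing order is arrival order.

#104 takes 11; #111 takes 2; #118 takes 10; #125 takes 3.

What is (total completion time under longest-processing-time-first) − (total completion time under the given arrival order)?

LPT (decreasing processing time): #104 #118 #125 #111.
#104: 0→11
#118: 11→21
#125: 21→24
#111: 24→26
Sum = 11+21+24+26 = 82.
FIFO (arrival order): #104 #111 #118 #125.
#104: 0→11
#111: 11→13
#118: 13→23
#125: 23→26
Sum = 11+13+23+26 = 73.
Difference = 82 − 73 = 9.

9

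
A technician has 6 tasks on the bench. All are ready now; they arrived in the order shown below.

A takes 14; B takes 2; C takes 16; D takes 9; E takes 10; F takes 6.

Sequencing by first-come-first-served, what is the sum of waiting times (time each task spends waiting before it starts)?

154

FIFO (arrival order): A B C D E F.
A: waits 0, runs 0→14
B: waits 14, runs 14→16
C: waits 16, runs 16→32
D: waits 32, runs 32→41
E: waits 41, runs 41→51
F: waits 51, runs 51→57
Sum = 0+14+16+32+41+51 = 154.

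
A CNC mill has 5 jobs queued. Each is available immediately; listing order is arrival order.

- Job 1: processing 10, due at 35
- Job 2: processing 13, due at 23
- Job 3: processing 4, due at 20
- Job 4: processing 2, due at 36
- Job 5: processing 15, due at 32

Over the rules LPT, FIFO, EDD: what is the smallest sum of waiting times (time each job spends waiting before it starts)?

LPT (decreasing processing time): Job 5 Job 2 Job 1 Job 3 Job 4.
Job 5: waits 0, runs 0→15
Job 2: waits 15, runs 15→28
Job 1: waits 28, runs 28→38
Job 3: waits 38, runs 38→42
Job 4: waits 42, runs 42→44
Sum = 0+15+28+38+42 = 123.
FIFO (arrival order): Job 1 Job 2 Job 3 Job 4 Job 5.
Job 1: waits 0, runs 0→10
Job 2: waits 10, runs 10→23
Job 3: waits 23, runs 23→27
Job 4: waits 27, runs 27→29
Job 5: waits 29, runs 29→44
Sum = 0+10+23+27+29 = 89.
EDD (increasing due date): Job 3 Job 2 Job 5 Job 1 Job 4.
Job 3: waits 0, runs 0→4
Job 2: waits 4, runs 4→17
Job 5: waits 17, runs 17→32
Job 1: waits 32, runs 32→42
Job 4: waits 42, runs 42→44
Sum = 0+4+17+32+42 = 95.
LPT 123, FIFO 89, EDD 95 → minimum 89.

89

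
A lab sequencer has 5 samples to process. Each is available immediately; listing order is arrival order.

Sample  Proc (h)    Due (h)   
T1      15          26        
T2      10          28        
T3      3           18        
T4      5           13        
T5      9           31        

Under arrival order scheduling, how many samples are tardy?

3

FIFO (arrival order): T1 T2 T3 T4 T5.
T1: 0→15, due 26, tardiness 0
T2: 15→25, due 28, tardiness 0
T3: 25→28, due 18, tardiness 10
T4: 28→33, due 13, tardiness 20
T5: 33→42, due 31, tardiness 11
Late samples: 3.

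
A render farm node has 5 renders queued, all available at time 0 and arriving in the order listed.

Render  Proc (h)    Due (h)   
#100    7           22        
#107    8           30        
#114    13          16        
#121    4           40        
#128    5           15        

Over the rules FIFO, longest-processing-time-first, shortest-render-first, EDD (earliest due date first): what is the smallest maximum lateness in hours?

FIFO (arrival order): #100 #107 #114 #121 #128.
#100: 0→7, due 22, lateness -15
#107: 7→15, due 30, lateness -15
#114: 15→28, due 16, lateness 12
#121: 28→32, due 40, lateness -8
#128: 32→37, due 15, lateness 22
Maximum = 22.
LPT (decreasing processing time): #114 #107 #100 #128 #121.
#114: 0→13, due 16, lateness -3
#107: 13→21, due 30, lateness -9
#100: 21→28, due 22, lateness 6
#128: 28→33, due 15, lateness 18
#121: 33→37, due 40, lateness -3
Maximum = 18.
SPT (increasing processing time): #121 #128 #100 #107 #114.
#121: 0→4, due 40, lateness -36
#128: 4→9, due 15, lateness -6
#100: 9→16, due 22, lateness -6
#107: 16→24, due 30, lateness -6
#114: 24→37, due 16, lateness 21
Maximum = 21.
EDD (increasing due date): #128 #114 #100 #107 #121.
#128: 0→5, due 15, lateness -10
#114: 5→18, due 16, lateness 2
#100: 18→25, due 22, lateness 3
#107: 25→33, due 30, lateness 3
#121: 33→37, due 40, lateness -3
Maximum = 3.
FIFO 22, LPT 18, SPT 21, EDD 3 → minimum 3.

3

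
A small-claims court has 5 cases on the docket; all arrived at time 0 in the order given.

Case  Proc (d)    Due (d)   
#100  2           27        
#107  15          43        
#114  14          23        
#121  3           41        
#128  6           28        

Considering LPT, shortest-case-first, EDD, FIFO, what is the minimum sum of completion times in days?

83

LPT (decreasing processing time): #107 #114 #128 #121 #100.
#107: 0→15
#114: 15→29
#128: 29→35
#121: 35→38
#100: 38→40
Sum = 15+29+35+38+40 = 157.
SPT (increasing processing time): #100 #121 #128 #114 #107.
#100: 0→2
#121: 2→5
#128: 5→11
#114: 11→25
#107: 25→40
Sum = 2+5+11+25+40 = 83.
EDD (increasing due date): #114 #100 #128 #121 #107.
#114: 0→14
#100: 14→16
#128: 16→22
#121: 22→25
#107: 25→40
Sum = 14+16+22+25+40 = 117.
FIFO (arrival order): #100 #107 #114 #121 #128.
#100: 0→2
#107: 2→17
#114: 17→31
#121: 31→34
#128: 34→40
Sum = 2+17+31+34+40 = 124.
LPT 157, SPT 83, EDD 117, FIFO 124 → minimum 83.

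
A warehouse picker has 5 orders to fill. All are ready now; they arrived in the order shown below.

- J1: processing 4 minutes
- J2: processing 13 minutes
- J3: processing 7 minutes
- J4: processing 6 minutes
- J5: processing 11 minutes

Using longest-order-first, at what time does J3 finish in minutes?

31

LPT (decreasing processing time): J2 J5 J3 J4 J1.
J2: 0→13
J5: 13→24
J3: 24→31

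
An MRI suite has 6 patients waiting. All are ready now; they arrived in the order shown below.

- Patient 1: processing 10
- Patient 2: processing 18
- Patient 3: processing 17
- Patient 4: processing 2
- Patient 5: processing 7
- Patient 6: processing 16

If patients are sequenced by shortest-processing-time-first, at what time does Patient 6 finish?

SPT (increasing processing time): Patient 4 Patient 5 Patient 1 Patient 6 Patient 3 Patient 2.
Patient 4: 0→2
Patient 5: 2→9
Patient 1: 9→19
Patient 6: 19→35

35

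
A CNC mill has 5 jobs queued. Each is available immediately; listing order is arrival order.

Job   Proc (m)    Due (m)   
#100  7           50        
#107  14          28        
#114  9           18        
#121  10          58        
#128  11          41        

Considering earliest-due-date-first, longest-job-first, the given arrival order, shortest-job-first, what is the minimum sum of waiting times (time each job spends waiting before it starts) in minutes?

EDD (increasing due date): #114 #107 #128 #100 #121.
#114: waits 0, runs 0→9
#107: waits 9, runs 9→23
#128: waits 23, runs 23→34
#100: waits 34, runs 34→41
#121: waits 41, runs 41→51
Sum = 0+9+23+34+41 = 107.
LPT (decreasing processing time): #107 #128 #121 #114 #100.
#107: waits 0, runs 0→14
#128: waits 14, runs 14→25
#121: waits 25, runs 25→35
#114: waits 35, runs 35→44
#100: waits 44, runs 44→51
Sum = 0+14+25+35+44 = 118.
FIFO (arrival order): #100 #107 #114 #121 #128.
#100: waits 0, runs 0→7
#107: waits 7, runs 7→21
#114: waits 21, runs 21→30
#121: waits 30, runs 30→40
#128: waits 40, runs 40→51
Sum = 0+7+21+30+40 = 98.
SPT (increasing processing time): #100 #114 #121 #128 #107.
#100: waits 0, runs 0→7
#114: waits 7, runs 7→16
#121: waits 16, runs 16→26
#128: waits 26, runs 26→37
#107: waits 37, runs 37→51
Sum = 0+7+16+26+37 = 86.
EDD 107, LPT 118, FIFO 98, SPT 86 → minimum 86.

86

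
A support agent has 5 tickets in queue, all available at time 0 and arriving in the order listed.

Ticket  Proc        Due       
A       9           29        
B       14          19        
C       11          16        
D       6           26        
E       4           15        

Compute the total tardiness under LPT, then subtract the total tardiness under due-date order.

23

LPT (decreasing processing time): B C A D E.
B: 0→14, due 19, tardiness 0
C: 14→25, due 16, tardiness 9
A: 25→34, due 29, tardiness 5
D: 34→40, due 26, tardiness 14
E: 40→44, due 15, tardiness 29
Sum = 0+9+5+14+29 = 57.
EDD (increasing due date): E C B D A.
E: 0→4, due 15, tardiness 0
C: 4→15, due 16, tardiness 0
B: 15→29, due 19, tardiness 10
D: 29→35, due 26, tardiness 9
A: 35→44, due 29, tardiness 15
Sum = 0+0+10+9+15 = 34.
Difference = 57 − 34 = 23.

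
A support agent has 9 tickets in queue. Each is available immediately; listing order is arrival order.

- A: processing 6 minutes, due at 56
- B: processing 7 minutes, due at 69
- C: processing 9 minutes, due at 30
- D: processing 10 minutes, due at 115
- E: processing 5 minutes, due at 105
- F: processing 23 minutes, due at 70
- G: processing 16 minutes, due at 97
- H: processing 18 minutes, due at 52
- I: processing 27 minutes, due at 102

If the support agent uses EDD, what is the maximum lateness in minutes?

6

EDD (increasing due date): C H A B F G I E D.
C: 0→9, due 30, lateness -21
H: 9→27, due 52, lateness -25
A: 27→33, due 56, lateness -23
B: 33→40, due 69, lateness -29
F: 40→63, due 70, lateness -7
G: 63→79, due 97, lateness -18
I: 79→106, due 102, lateness 4
E: 106→111, due 105, lateness 6
D: 111→121, due 115, lateness 6
Maximum = 6.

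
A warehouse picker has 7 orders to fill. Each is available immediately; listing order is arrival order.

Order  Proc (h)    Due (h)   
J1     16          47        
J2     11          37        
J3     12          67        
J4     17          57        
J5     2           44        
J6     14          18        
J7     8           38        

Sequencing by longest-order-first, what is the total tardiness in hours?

138

LPT (decreasing processing time): J4 J1 J6 J3 J2 J7 J5.
J4: 0→17, due 57, tardiness 0
J1: 17→33, due 47, tardiness 0
J6: 33→47, due 18, tardiness 29
J3: 47→59, due 67, tardiness 0
J2: 59→70, due 37, tardiness 33
J7: 70→78, due 38, tardiness 40
J5: 78→80, due 44, tardiness 36
Sum = 0+0+29+0+33+40+36 = 138.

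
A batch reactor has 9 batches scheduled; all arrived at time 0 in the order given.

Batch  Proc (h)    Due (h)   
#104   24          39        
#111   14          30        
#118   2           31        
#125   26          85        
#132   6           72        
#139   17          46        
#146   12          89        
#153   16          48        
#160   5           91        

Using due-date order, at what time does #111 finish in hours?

EDD (increasing due date): #111 #118 #104 #139 #153 #132 #125 #146 #160.
#111: 0→14

14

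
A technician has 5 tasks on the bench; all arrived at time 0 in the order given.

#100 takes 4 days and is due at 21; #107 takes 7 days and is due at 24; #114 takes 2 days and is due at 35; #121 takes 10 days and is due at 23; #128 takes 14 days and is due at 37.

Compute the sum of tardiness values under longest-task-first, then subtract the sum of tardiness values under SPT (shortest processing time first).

LPT (decreasing processing time): #128 #121 #107 #100 #114.
#128: 0→14, due 37, tardiness 0
#121: 14→24, due 23, tardiness 1
#107: 24→31, due 24, tardiness 7
#100: 31→35, due 21, tardiness 14
#114: 35→37, due 35, tardiness 2
Sum = 0+1+7+14+2 = 24.
SPT (increasing processing time): #114 #100 #107 #121 #128.
#114: 0→2, due 35, tardiness 0
#100: 2→6, due 21, tardiness 0
#107: 6→13, due 24, tardiness 0
#121: 13→23, due 23, tardiness 0
#128: 23→37, due 37, tardiness 0
Sum = 0+0+0+0+0 = 0.
Difference = 24 − 0 = 24.

24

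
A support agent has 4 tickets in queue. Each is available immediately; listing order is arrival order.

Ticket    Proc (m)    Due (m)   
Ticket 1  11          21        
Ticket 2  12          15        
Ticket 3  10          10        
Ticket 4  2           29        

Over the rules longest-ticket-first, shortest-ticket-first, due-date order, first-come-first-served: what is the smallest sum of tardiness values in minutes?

24

LPT (decreasing processing time): Ticket 2 Ticket 1 Ticket 3 Ticket 4.
Ticket 2: 0→12, due 15, tardiness 0
Ticket 1: 12→23, due 21, tardiness 2
Ticket 3: 23→33, due 10, tardiness 23
Ticket 4: 33→35, due 29, tardiness 6
Sum = 0+2+23+6 = 31.
SPT (increasing processing time): Ticket 4 Ticket 3 Ticket 1 Ticket 2.
Ticket 4: 0→2, due 29, tardiness 0
Ticket 3: 2→12, due 10, tardiness 2
Ticket 1: 12→23, due 21, tardiness 2
Ticket 2: 23→35, due 15, tardiness 20
Sum = 0+2+2+20 = 24.
EDD (increasing due date): Ticket 3 Ticket 2 Ticket 1 Ticket 4.
Ticket 3: 0→10, due 10, tardiness 0
Ticket 2: 10→22, due 15, tardiness 7
Ticket 1: 22→33, due 21, tardiness 12
Ticket 4: 33→35, due 29, tardiness 6
Sum = 0+7+12+6 = 25.
FIFO (arrival order): Ticket 1 Ticket 2 Ticket 3 Ticket 4.
Ticket 1: 0→11, due 21, tardiness 0
Ticket 2: 11→23, due 15, tardiness 8
Ticket 3: 23→33, due 10, tardiness 23
Ticket 4: 33→35, due 29, tardiness 6
Sum = 0+8+23+6 = 37.
LPT 31, SPT 24, EDD 25, FIFO 37 → minimum 24.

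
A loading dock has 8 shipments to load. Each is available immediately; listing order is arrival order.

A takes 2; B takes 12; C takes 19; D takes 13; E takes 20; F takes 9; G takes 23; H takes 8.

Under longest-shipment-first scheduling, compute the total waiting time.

LPT (decreasing processing time): G E C D B F H A.
G: waits 0, runs 0→23
E: waits 23, runs 23→43
C: waits 43, runs 43→62
D: waits 62, runs 62→75
B: waits 75, runs 75→87
F: waits 87, runs 87→96
H: waits 96, runs 96→104
A: waits 104, runs 104→106
Sum = 0+23+43+62+75+87+96+104 = 490.

490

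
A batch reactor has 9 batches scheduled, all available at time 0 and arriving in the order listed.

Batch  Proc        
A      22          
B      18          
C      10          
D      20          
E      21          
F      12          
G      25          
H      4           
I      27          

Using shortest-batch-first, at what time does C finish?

SPT (increasing processing time): H C F B D E A G I.
H: 0→4
C: 4→14

14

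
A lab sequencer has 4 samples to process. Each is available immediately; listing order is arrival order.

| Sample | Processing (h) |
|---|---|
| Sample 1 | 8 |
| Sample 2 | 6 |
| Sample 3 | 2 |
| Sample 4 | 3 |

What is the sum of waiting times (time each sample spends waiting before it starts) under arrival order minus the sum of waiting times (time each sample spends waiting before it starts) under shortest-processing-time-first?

FIFO (arrival order): Sample 1 Sample 2 Sample 3 Sample 4.
Sample 1: waits 0, runs 0→8
Sample 2: waits 8, runs 8→14
Sample 3: waits 14, runs 14→16
Sample 4: waits 16, runs 16→19
Sum = 0+8+14+16 = 38.
SPT (increasing processing time): Sample 3 Sample 4 Sample 2 Sample 1.
Sample 3: waits 0, runs 0→2
Sample 4: waits 2, runs 2→5
Sample 2: waits 5, runs 5→11
Sample 1: waits 11, runs 11→19
Sum = 0+2+5+11 = 18.
Difference = 38 − 18 = 20.

20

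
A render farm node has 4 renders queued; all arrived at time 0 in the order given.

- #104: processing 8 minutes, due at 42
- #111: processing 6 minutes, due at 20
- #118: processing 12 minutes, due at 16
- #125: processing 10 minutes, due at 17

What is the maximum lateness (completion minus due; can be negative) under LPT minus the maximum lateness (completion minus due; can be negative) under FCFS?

LPT (decreasing processing time): #118 #125 #104 #111.
#118: 0→12, due 16, lateness -4
#125: 12→22, due 17, lateness 5
#104: 22→30, due 42, lateness -12
#111: 30→36, due 20, lateness 16
Maximum = 16.
FIFO (arrival order): #104 #111 #118 #125.
#104: 0→8, due 42, lateness -34
#111: 8→14, due 20, lateness -6
#118: 14→26, due 16, lateness 10
#125: 26→36, due 17, lateness 19
Maximum = 19.
Difference = 16 − 19 = -3.

-3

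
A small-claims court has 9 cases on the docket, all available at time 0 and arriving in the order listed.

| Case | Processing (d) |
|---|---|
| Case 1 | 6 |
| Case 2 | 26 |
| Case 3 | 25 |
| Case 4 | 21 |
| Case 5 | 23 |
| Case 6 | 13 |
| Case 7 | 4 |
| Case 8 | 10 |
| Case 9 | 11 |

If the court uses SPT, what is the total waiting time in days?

375

SPT (increasing processing time): Case 7 Case 1 Case 8 Case 9 Case 6 Case 4 Case 5 Case 3 Case 2.
Case 7: waits 0, runs 0→4
Case 1: waits 4, runs 4→10
Case 8: waits 10, runs 10→20
Case 9: waits 20, runs 20→31
Case 6: waits 31, runs 31→44
Case 4: waits 44, runs 44→65
Case 5: waits 65, runs 65→88
Case 3: waits 88, runs 88→113
Case 2: waits 113, runs 113→139
Sum = 0+4+10+20+31+44+65+88+113 = 375.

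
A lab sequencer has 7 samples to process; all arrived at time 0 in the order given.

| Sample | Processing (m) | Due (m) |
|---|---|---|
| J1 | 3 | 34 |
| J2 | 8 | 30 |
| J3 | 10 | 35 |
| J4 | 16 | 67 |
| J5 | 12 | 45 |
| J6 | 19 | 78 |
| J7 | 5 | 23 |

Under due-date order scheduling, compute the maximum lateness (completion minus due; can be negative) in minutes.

EDD (increasing due date): J7 J2 J1 J3 J5 J4 J6.
J7: 0→5, due 23, lateness -18
J2: 5→13, due 30, lateness -17
J1: 13→16, due 34, lateness -18
J3: 16→26, due 35, lateness -9
J5: 26→38, due 45, lateness -7
J4: 38→54, due 67, lateness -13
J6: 54→73, due 78, lateness -5
Maximum = -5.

-5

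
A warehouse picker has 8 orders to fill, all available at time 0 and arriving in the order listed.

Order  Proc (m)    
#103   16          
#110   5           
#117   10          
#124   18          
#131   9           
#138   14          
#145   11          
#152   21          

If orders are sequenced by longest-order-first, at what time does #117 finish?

90

LPT (decreasing processing time): #152 #124 #103 #138 #145 #117 #131 #110.
#152: 0→21
#124: 21→39
#103: 39→55
#138: 55→69
#145: 69→80
#117: 80→90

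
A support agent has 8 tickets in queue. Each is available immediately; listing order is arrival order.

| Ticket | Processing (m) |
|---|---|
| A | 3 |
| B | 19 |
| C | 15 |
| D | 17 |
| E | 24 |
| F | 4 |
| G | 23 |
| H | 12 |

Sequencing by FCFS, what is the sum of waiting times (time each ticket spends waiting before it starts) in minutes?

FIFO (arrival order): A B C D E F G H.
A: waits 0, runs 0→3
B: waits 3, runs 3→22
C: waits 22, runs 22→37
D: waits 37, runs 37→54
E: waits 54, runs 54→78
F: waits 78, runs 78→82
G: waits 82, runs 82→105
H: waits 105, runs 105→117
Sum = 0+3+22+37+54+78+82+105 = 381.

381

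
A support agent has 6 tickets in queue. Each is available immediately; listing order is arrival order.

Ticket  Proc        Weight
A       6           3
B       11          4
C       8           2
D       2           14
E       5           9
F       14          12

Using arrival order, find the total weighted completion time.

1354

FIFO (arrival order): A B C D E F.
A: finishes 6, weight 3, w·C = 18
B: finishes 17, weight 4, w·C = 68
C: finishes 25, weight 2, w·C = 50
D: finishes 27, weight 14, w·C = 378
E: finishes 32, weight 9, w·C = 288
F: finishes 46, weight 12, w·C = 552
Sum = 18+68+50+378+288+552 = 1354.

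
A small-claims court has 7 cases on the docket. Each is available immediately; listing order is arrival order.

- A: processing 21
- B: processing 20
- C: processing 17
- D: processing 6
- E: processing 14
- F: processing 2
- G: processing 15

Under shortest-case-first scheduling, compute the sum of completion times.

SPT (increasing processing time): F D E G C B A.
F: 0→2
D: 2→8
E: 8→22
G: 22→37
C: 37→54
B: 54→74
A: 74→95
Sum = 2+8+22+37+54+74+95 = 292.

292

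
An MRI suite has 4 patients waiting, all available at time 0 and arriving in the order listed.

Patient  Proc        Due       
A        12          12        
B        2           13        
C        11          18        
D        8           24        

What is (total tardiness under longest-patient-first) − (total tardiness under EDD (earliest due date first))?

15

LPT (decreasing processing time): A C D B.
A: 0→12, due 12, tardiness 0
C: 12→23, due 18, tardiness 5
D: 23→31, due 24, tardiness 7
B: 31→33, due 13, tardiness 20
Sum = 0+5+7+20 = 32.
EDD (increasing due date): A B C D.
A: 0→12, due 12, tardiness 0
B: 12→14, due 13, tardiness 1
C: 14→25, due 18, tardiness 7
D: 25→33, due 24, tardiness 9
Sum = 0+1+7+9 = 17.
Difference = 32 − 17 = 15.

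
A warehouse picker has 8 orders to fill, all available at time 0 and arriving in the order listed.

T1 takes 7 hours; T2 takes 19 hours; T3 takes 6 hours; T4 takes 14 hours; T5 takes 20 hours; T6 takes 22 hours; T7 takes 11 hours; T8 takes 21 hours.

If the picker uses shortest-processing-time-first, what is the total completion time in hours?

SPT (increasing processing time): T3 T1 T7 T4 T2 T5 T8 T6.
T3: 0→6
T1: 6→13
T7: 13→24
T4: 24→38
T2: 38→57
T5: 57→77
T8: 77→98
T6: 98→120
Sum = 6+13+24+38+57+77+98+120 = 433.

433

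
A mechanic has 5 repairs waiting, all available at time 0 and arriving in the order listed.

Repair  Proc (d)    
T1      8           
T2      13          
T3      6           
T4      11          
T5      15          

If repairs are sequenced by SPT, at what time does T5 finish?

53

SPT (increasing processing time): T3 T1 T4 T2 T5.
T3: 0→6
T1: 6→14
T4: 14→25
T2: 25→38
T5: 38→53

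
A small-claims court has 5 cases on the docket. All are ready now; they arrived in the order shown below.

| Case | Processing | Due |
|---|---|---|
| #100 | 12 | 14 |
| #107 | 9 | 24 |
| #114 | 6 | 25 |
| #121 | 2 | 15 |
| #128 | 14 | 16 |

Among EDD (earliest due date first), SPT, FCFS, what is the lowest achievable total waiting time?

56

EDD (increasing due date): #100 #121 #128 #107 #114.
#100: waits 0, runs 0→12
#121: waits 12, runs 12→14
#128: waits 14, runs 14→28
#107: waits 28, runs 28→37
#114: waits 37, runs 37→43
Sum = 0+12+14+28+37 = 91.
SPT (increasing processing time): #121 #114 #107 #100 #128.
#121: waits 0, runs 0→2
#114: waits 2, runs 2→8
#107: waits 8, runs 8→17
#100: waits 17, runs 17→29
#128: waits 29, runs 29→43
Sum = 0+2+8+17+29 = 56.
FIFO (arrival order): #100 #107 #114 #121 #128.
#100: waits 0, runs 0→12
#107: waits 12, runs 12→21
#114: waits 21, runs 21→27
#121: waits 27, runs 27→29
#128: waits 29, runs 29→43
Sum = 0+12+21+27+29 = 89.
EDD 91, SPT 56, FIFO 89 → minimum 56.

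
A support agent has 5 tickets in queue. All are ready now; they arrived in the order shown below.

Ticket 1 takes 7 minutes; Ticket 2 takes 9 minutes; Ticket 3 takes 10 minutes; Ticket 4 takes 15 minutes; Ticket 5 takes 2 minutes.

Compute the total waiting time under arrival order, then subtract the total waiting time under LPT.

FIFO (arrival order): Ticket 1 Ticket 2 Ticket 3 Ticket 4 Ticket 5.
Ticket 1: waits 0, runs 0→7
Ticket 2: waits 7, runs 7→16
Ticket 3: waits 16, runs 16→26
Ticket 4: waits 26, runs 26→41
Ticket 5: waits 41, runs 41→43
Sum = 0+7+16+26+41 = 90.
LPT (decreasing processing time): Ticket 4 Ticket 3 Ticket 2 Ticket 1 Ticket 5.
Ticket 4: waits 0, runs 0→15
Ticket 3: waits 15, runs 15→25
Ticket 2: waits 25, runs 25→34
Ticket 1: waits 34, runs 34→41
Ticket 5: waits 41, runs 41→43
Sum = 0+15+25+34+41 = 115.
Difference = 90 − 115 = -25.

-25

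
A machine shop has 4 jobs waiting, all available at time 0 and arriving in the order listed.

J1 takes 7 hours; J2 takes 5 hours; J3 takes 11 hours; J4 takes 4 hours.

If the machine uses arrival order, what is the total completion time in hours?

FIFO (arrival order): J1 J2 J3 J4.
J1: 0→7
J2: 7→12
J3: 12→23
J4: 23→27
Sum = 7+12+23+27 = 69.

69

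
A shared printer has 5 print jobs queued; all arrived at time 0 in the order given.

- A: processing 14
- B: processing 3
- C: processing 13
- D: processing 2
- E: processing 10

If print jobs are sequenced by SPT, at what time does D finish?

SPT (increasing processing time): D B E C A.
D: 0→2

2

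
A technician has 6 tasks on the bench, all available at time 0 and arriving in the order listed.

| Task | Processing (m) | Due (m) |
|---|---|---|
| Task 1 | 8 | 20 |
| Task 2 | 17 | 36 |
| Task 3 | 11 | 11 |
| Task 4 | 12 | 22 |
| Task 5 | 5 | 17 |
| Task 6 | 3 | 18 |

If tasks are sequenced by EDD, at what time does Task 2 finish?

56

EDD (increasing due date): Task 3 Task 5 Task 6 Task 1 Task 4 Task 2.
Task 3: 0→11
Task 5: 11→16
Task 6: 16→19
Task 1: 19→27
Task 4: 27→39
Task 2: 39→56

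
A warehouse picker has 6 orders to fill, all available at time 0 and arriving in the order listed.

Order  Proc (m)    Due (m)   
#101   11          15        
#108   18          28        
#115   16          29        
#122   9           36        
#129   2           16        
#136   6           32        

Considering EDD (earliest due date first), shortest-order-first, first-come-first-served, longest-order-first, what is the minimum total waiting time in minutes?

99

EDD (increasing due date): #101 #129 #108 #115 #136 #122.
#101: waits 0, runs 0→11
#129: waits 11, runs 11→13
#108: waits 13, runs 13→31
#115: waits 31, runs 31→47
#136: waits 47, runs 47→53
#122: waits 53, runs 53→62
Sum = 0+11+13+31+47+53 = 155.
SPT (increasing processing time): #129 #136 #122 #101 #115 #108.
#129: waits 0, runs 0→2
#136: waits 2, runs 2→8
#122: waits 8, runs 8→17
#101: waits 17, runs 17→28
#115: waits 28, runs 28→44
#108: waits 44, runs 44→62
Sum = 0+2+8+17+28+44 = 99.
FIFO (arrival order): #101 #108 #115 #122 #129 #136.
#101: waits 0, runs 0→11
#108: waits 11, runs 11→29
#115: waits 29, runs 29→45
#122: waits 45, runs 45→54
#129: waits 54, runs 54→56
#136: waits 56, runs 56→62
Sum = 0+11+29+45+54+56 = 195.
LPT (decreasing processing time): #108 #115 #101 #122 #136 #129.
#108: waits 0, runs 0→18
#115: waits 18, runs 18→34
#101: waits 34, runs 34→45
#122: waits 45, runs 45→54
#136: waits 54, runs 54→60
#129: waits 60, runs 60→62
Sum = 0+18+34+45+54+60 = 211.
EDD 155, SPT 99, FIFO 195, LPT 211 → minimum 99.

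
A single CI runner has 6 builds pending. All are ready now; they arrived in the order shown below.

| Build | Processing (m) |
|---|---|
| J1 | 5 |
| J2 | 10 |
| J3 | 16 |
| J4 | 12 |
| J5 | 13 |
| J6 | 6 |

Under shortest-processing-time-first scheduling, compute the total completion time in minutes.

SPT (increasing processing time): J1 J6 J2 J4 J5 J3.
J1: 0→5
J6: 5→11
J2: 11→21
J4: 21→33
J5: 33→46
J3: 46→62
Sum = 5+11+21+33+46+62 = 178.

178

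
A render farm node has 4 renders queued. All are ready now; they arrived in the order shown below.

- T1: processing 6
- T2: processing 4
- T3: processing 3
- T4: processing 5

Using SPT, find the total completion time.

SPT (increasing processing time): T3 T2 T4 T1.
T3: 0→3
T2: 3→7
T4: 7→12
T1: 12→18
Sum = 3+7+12+18 = 40.

40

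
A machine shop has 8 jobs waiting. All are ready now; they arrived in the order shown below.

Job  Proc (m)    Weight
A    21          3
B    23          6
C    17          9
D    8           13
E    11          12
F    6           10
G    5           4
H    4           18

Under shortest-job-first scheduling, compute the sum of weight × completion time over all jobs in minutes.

2210

SPT (increasing processing time): H G F D E C A B.
H: finishes 4, weight 18, w·C = 72
G: finishes 9, weight 4, w·C = 36
F: finishes 15, weight 10, w·C = 150
D: finishes 23, weight 13, w·C = 299
E: finishes 34, weight 12, w·C = 408
C: finishes 51, weight 9, w·C = 459
A: finishes 72, weight 3, w·C = 216
B: finishes 95, weight 6, w·C = 570
Sum = 72+36+150+299+408+459+216+570 = 2210.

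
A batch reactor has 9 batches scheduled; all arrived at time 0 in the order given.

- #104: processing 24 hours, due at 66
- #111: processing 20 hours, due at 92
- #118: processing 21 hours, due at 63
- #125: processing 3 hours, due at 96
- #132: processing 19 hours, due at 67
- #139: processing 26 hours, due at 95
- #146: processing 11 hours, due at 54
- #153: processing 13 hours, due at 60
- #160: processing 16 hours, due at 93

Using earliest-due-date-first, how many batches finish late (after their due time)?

6

EDD (increasing due date): #146 #153 #118 #104 #132 #111 #160 #139 #125.
#146: 0→11, due 54, tardiness 0
#153: 11→24, due 60, tardiness 0
#118: 24→45, due 63, tardiness 0
#104: 45→69, due 66, tardiness 3
#132: 69→88, due 67, tardiness 21
#111: 88→108, due 92, tardiness 16
#160: 108→124, due 93, tardiness 31
#139: 124→150, due 95, tardiness 55
#125: 150→153, due 96, tardiness 57
Late batches: 6.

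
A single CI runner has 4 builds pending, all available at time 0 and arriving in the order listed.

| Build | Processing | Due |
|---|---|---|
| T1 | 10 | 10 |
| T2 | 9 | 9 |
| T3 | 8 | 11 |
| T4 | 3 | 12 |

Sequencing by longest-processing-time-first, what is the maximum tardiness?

LPT (decreasing processing time): T1 T2 T3 T4.
T1: 0→10, due 10, tardiness 0
T2: 10→19, due 9, tardiness 10
T3: 19→27, due 11, tardiness 16
T4: 27→30, due 12, tardiness 18
Maximum = 18.

18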